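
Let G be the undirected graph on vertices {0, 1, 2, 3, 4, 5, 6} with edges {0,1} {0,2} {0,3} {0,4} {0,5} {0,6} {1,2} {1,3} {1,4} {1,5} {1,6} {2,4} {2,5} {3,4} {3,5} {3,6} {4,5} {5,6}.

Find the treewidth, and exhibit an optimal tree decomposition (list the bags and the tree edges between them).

Treewidth 4.
One such decomposition:
Bags: B1 = {0, 1, 3, 4, 5}  B2 = {0, 1, 2, 4, 5}  B3 = {0, 1, 3, 5, 6}
Tree: B1–B2, B1–B3

Every bag has size at most 5, so the width is 5 − 1 = 4 and tw(G) ≤ 4. For the lower bound, the 5 vertices {0, 1, 2, 4, 5} are pairwise adjacent, and any tree decomposition puts a clique entirely inside one bag — forcing width ≥ 4. Therefore the treewidth is 4.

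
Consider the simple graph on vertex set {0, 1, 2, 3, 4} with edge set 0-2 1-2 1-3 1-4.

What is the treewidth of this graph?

A width-1 tree decomposition is:
Bags: B1 = {1, 2}  B2 = {1, 4}  B3 = {1, 3}  B4 = {0, 2}
Tree: B1–B2, B1–B3, B1–B4
The largest bag has 2 vertices, giving width 1; this decomposition certifies tw(G) ≤ 1. Since G has at least one edge (e.g. 1–2), it is not an edgeless graph, so tw(G) ≥ 1. Hence tw(G) = 1 exactly.

1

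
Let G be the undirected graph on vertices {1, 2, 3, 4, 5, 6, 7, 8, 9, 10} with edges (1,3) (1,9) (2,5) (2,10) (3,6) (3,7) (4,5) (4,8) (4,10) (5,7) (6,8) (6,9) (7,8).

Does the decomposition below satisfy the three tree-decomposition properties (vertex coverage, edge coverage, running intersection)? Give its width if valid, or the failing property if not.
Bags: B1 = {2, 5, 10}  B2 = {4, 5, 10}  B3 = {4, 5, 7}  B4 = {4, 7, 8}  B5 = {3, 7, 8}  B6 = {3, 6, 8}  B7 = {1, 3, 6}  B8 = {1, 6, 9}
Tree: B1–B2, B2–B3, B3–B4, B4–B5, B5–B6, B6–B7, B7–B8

Yes; width 2.

Vertex coverage: the bags together contain {1, 2, 3, 4, 5, 6, 7, 8, 9, 10}, the full vertex set. Edge coverage: each edge of G has both endpoints in at least one bag. Running intersection: for every vertex, the bags containing it form a connected subtree. All three properties hold, so this is a valid tree decomposition of width max|bag| − 1 = 2, and hence tw(G) ≤ 2.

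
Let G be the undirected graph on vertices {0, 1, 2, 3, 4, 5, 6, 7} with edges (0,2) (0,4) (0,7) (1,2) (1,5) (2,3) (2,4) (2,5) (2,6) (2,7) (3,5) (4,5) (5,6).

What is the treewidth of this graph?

2

A width-2 tree decomposition is:
Bags: B1 = {2, 4, 5}  B2 = {1, 2, 5}  B3 = {2, 3, 5}  B4 = {0, 2, 4}  B5 = {0, 2, 7}  B6 = {2, 5, 6}
Tree: B1–B2, B1–B3, B1–B4, B4–B5, B2–B6
The largest bag has 3 vertices, giving width 2; this decomposition certifies tw(G) ≤ 2. For the lower bound, the 3 vertices {0, 2, 4} are pairwise adjacent, and any tree decomposition puts a clique entirely inside one bag — forcing width ≥ 2. Hence tw(G) = 2 exactly.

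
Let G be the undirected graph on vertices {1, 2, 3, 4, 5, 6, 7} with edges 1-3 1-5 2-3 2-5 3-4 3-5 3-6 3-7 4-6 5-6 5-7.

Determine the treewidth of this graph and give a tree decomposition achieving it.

Every bag has size at most 3, so the width is 3 − 1 = 2 and tw(G) ≤ 2. On the other hand G contains the 3-clique {3, 4, 6}. A clique must lie in a single bag of any decomposition, so no decomposition can have width below 2. Combining the bounds, tw(G) = 2.

Treewidth 2.
Bags: B1 = {1, 3, 5}  B2 = {3, 5, 7}  B3 = {2, 3, 5}  B4 = {3, 5, 6}  B5 = {3, 4, 6}
Tree: B1–B2, B2–B3, B2–B4, B4–B5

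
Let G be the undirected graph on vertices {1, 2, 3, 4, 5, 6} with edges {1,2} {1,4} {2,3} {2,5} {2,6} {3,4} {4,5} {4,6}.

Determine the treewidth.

A width-2 tree decomposition is:
Bags: B1 = {2, 4, 5}  B2 = {2, 4, 6}  B3 = {1, 2, 4}  B4 = {2, 3, 4}
Tree: B1–B2, B2–B3, B3–B4
Every bag has size at most 3, so the width is 3 − 1 = 2 and tw(G) ≤ 2. The edges 5–4–6–2–5 form a cycle, so G is not a tree and its treewidth is at least 2. Hence tw(G) = 2 exactly.

2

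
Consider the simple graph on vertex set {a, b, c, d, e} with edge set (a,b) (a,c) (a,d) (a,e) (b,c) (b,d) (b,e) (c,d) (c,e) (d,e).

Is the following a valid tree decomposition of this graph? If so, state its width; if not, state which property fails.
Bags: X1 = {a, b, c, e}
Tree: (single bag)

A tree decomposition must satisfy three properties: every vertex lies in some bag; for every edge, both endpoints lie together in some bag; and for every vertex, the bags containing it form a connected subtree. Here vertex d appears in no bag, so the decomposition is invalid.

No — vertex d appears in no bag.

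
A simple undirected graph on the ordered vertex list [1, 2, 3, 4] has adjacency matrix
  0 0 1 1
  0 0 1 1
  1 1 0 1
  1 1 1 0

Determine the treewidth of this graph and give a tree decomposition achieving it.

The largest bag has 3 vertices, giving width 2; this decomposition certifies tw(G) ≤ 2. For the lower bound, the 3 vertices {1, 3, 4} are pairwise adjacent, and any tree decomposition puts a clique entirely inside one bag — forcing width ≥ 2. Combining the bounds, tw(G) = 2.

Treewidth 2.
One such decomposition:
Bags: B1 = {2, 3, 4}  B2 = {1, 3, 4}
Tree: B1–B2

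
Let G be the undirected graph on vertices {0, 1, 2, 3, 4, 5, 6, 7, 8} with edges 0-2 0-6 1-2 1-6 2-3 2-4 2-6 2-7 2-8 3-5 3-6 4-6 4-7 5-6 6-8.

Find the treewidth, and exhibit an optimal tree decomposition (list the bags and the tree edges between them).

Treewidth 2.
Bags: B1 = {0, 2, 6}  B2 = {2, 4, 6}  B3 = {2, 4, 7}  B4 = {2, 3, 6}  B5 = {2, 6, 8}  B6 = {3, 5, 6}  B7 = {1, 2, 6}
Tree: B1–B2, B2–B3, B2–B4, B4–B5, B4–B6, B2–B7

Every bag has size at most 3, so the width is 3 − 1 = 2 and tw(G) ≤ 2. For the lower bound, the 3 vertices {0, 2, 6} are pairwise adjacent, and any tree decomposition puts a clique entirely inside one bag — forcing width ≥ 2. Hence tw(G) = 2 exactly.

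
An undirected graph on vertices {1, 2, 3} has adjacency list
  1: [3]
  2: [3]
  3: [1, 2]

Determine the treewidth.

1

A width-1 tree decomposition is:
Bags: B1 = {1, 3}  B2 = {2, 3}
Tree: B1–B2
Each bag holds 2 vertices, so the decomposition has width 1, which upper-bounds the treewidth. Any graph with an edge has treewidth ≥ 1, and G has the edge 3–1. The upper and lower bounds meet at 1, so that is the treewidth.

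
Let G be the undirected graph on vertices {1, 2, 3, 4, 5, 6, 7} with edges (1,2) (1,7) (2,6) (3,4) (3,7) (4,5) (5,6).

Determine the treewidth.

A width-2 tree decomposition is:
Bags: B1 = {4, 5, 6}  B2 = {2, 4, 6}  B3 = {1, 2, 4}  B4 = {1, 4, 7}  B5 = {3, 4, 7}
Tree: B1–B2, B2–B3, B3–B4, B4–B5
Every bag has size at most 3, so the width is 3 − 1 = 2 and tw(G) ≤ 2. For the lower bound, G contains the cycle 4–5–6–2–1–7–3–4, so G is not a forest; only forests have treewidth ≤ 1, hence tw(G) ≥ 2. Hence tw(G) = 2 exactly.

2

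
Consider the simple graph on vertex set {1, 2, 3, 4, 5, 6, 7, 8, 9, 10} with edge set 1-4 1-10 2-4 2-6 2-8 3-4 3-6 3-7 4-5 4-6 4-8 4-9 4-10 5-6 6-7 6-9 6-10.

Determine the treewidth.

A width-2 tree decomposition is:
Bags: B1 = {2, 4, 8}  B2 = {2, 4, 6}  B3 = {4, 6, 9}  B4 = {3, 4, 6}  B5 = {4, 6, 10}  B6 = {3, 6, 7}  B7 = {1, 4, 10}  B8 = {4, 5, 6}
Tree: B1–B2, B2–B3, B2–B4, B3–B5, B4–B6, B5–B7, B3–B8
Every bag has size at most 3, so the width is 3 − 1 = 2 and tw(G) ≤ 2. For the lower bound, the 3 vertices {2, 4, 8} are pairwise adjacent, and any tree decomposition puts a clique entirely inside one bag — forcing width ≥ 2. Combining the bounds, tw(G) = 2.

2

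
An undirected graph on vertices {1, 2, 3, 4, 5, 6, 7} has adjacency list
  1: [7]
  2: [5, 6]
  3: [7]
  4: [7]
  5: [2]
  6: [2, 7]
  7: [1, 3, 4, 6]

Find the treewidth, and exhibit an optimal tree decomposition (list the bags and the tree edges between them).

Each bag holds 2 vertices, so the decomposition has width 1, which upper-bounds the treewidth. Any graph with an edge has treewidth ≥ 1, and G has the edge 7–6. Hence tw(G) = 1 exactly.

Treewidth 1.
One optimal decomposition is:
Bags: B1 = {6, 7}  B2 = {2, 6}  B3 = {1, 7}  B4 = {4, 7}  B5 = {3, 7}  B6 = {2, 5}
Tree: B1–B2, B1–B3, B3–B4, B4–B5, B2–B6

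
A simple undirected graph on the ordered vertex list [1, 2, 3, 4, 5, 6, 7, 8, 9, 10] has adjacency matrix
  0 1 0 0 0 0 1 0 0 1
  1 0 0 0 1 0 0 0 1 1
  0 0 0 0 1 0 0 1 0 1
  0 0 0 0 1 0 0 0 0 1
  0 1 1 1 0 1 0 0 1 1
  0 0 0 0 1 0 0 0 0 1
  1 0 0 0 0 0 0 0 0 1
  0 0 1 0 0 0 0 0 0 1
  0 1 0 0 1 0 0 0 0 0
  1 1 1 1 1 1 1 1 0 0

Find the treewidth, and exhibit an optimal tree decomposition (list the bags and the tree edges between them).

Each bag holds 3 vertices, so the decomposition has width 2, which upper-bounds the treewidth. For the lower bound, the 3 vertices {2, 5, 9} are pairwise adjacent, and any tree decomposition puts a clique entirely inside one bag — forcing width ≥ 2. Combining the bounds, tw(G) = 2.

Treewidth 2.
Bags: B1 = {2, 5, 10}  B2 = {3, 5, 10}  B3 = {5, 6, 10}  B4 = {1, 2, 10}  B5 = {1, 7, 10}  B6 = {4, 5, 10}  B7 = {3, 8, 10}  B8 = {2, 5, 9}
Tree: B1–B2, B1–B3, B1–B4, B4–B5, B2–B6, B2–B7, B1–B8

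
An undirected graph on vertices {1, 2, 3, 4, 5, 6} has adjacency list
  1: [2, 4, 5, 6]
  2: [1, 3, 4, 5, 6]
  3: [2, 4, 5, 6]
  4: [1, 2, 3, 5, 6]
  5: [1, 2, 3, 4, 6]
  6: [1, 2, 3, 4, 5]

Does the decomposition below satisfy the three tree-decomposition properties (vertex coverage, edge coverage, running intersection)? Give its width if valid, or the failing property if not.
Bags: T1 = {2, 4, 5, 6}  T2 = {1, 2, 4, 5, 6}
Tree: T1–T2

A tree decomposition must satisfy three properties: every vertex lies in some bag; for every edge, both endpoints lie together in some bag; and for every vertex, the bags containing it form a connected subtree. Here vertex 3 appears in no bag, so the decomposition is invalid.

No — vertex 3 appears in no bag.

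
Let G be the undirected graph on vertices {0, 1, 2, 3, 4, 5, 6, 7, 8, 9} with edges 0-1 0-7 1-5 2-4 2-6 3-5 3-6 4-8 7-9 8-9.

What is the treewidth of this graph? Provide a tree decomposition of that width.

Treewidth 2.
One optimal decomposition is:
Bags: B1 = {0, 7, 9}  B2 = {0, 8, 9}  B3 = {0, 4, 8}  B4 = {0, 2, 4}  B5 = {0, 2, 6}  B6 = {0, 3, 6}  B7 = {0, 3, 5}  B8 = {0, 1, 5}
Tree: B1–B2, B2–B3, B3–B4, B4–B5, B5–B6, B6–B7, B7–B8

Each bag holds 3 vertices, so the decomposition has width 2, which upper-bounds the treewidth. The edges 0–7–9–8–4–2–6–3–5–1–0 form a cycle, so G is not a tree and its treewidth is at least 2. Therefore the treewidth is 2.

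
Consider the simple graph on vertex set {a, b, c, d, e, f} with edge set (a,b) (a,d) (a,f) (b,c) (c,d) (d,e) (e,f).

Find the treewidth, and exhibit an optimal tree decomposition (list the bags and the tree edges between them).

Treewidth 2.
Bags: B1 = {a, b, c}  B2 = {a, c, d}  B3 = {a, d, f}  B4 = {d, e, f}
Tree: B1–B2, B2–B3, B3–B4

Every bag has size at most 3, so the width is 3 − 1 = 2 and tw(G) ≤ 2. The edges b–c–d–a–b form a cycle, so G is not a tree and its treewidth is at least 2. Hence tw(G) = 2 exactly.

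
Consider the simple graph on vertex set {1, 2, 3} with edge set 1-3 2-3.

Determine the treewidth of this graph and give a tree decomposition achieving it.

Treewidth 1.
One optimal decomposition is:
Bags: B1 = {1, 3}  B2 = {2, 3}
Tree: B1–B2

The largest bag has 2 vertices, giving width 1; this decomposition certifies tw(G) ≤ 1. G has an edge, so its treewidth is at least 1. The upper and lower bounds meet at 1, so that is the treewidth.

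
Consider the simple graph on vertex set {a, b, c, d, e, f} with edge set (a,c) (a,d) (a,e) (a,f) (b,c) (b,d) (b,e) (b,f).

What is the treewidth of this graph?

2

A width-2 tree decomposition is:
Bags: B1 = {a, b, d}  B2 = {a, b, e}  B3 = {a, b, c}  B4 = {a, b, f}
Tree: B1–B2, B2–B3, B3–B4
Every bag has size at most 3, so the width is 3 − 1 = 2 and tw(G) ≤ 2. For the lower bound, G contains the cycle d–b–e–a–d, so G is not a forest; only forests have treewidth ≤ 1, hence tw(G) ≥ 2. The upper and lower bounds meet at 2, so that is the treewidth.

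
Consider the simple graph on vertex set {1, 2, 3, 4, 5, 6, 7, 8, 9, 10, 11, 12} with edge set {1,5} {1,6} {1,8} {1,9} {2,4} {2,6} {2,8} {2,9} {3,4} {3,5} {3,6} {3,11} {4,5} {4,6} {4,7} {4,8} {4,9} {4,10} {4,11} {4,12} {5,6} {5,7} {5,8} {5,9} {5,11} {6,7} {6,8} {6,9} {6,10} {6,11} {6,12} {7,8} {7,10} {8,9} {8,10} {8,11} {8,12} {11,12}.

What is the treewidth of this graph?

4

A width-4 tree decomposition is:
Bags: B1 = {4, 5, 6, 8, 9}  B2 = {4, 5, 6, 8, 11}  B3 = {4, 5, 6, 7, 8}  B4 = {4, 6, 7, 8, 10}  B5 = {4, 6, 8, 11, 12}  B6 = {2, 4, 6, 8, 9}  B7 = {1, 5, 6, 8, 9}  B8 = {3, 4, 5, 6, 11}
Tree: B1–B2, B1–B3, B3–B4, B2–B5, B1–B6, B1–B7, B2–B8
Each bag holds 5 vertices, so the decomposition has width 4, which upper-bounds the treewidth. Conversely, {1, 5, 6, 8, 9} is a clique of size 5, and the vertices of any clique must share a bag in every tree decomposition; so some bag has ≥ 5 vertices and tw(G) ≥ 4. The upper and lower bounds meet at 4, so that is the treewidth.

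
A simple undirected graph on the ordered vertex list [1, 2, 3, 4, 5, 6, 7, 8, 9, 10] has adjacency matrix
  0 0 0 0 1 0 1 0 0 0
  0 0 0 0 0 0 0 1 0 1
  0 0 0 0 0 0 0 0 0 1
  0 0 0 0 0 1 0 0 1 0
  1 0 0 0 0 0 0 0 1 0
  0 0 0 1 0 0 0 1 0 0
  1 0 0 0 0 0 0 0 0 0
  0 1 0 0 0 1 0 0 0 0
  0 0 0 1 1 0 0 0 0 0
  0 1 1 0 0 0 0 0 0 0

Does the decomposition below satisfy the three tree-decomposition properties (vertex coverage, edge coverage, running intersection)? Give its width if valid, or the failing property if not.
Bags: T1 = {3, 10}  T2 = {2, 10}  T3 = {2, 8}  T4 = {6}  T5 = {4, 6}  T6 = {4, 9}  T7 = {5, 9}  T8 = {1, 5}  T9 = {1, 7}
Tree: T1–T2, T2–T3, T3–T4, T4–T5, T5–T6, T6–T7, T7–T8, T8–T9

A tree decomposition must satisfy three properties: every vertex lies in some bag; for every edge, both endpoints lie together in some bag; and for every vertex, the bags containing it form a connected subtree. Here edge (8,6) lies in no bag, so the decomposition is invalid.

No — edge (8,6) lies in no bag.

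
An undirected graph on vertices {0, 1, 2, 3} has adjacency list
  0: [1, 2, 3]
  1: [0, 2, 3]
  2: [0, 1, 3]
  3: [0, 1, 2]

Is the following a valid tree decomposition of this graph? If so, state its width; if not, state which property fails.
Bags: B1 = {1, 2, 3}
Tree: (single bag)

A tree decomposition must satisfy three properties: every vertex lies in some bag; for every edge, both endpoints lie together in some bag; and for every vertex, the bags containing it form a connected subtree. Here vertex 0 appears in no bag, so the decomposition is invalid.

No — vertex 0 appears in no bag.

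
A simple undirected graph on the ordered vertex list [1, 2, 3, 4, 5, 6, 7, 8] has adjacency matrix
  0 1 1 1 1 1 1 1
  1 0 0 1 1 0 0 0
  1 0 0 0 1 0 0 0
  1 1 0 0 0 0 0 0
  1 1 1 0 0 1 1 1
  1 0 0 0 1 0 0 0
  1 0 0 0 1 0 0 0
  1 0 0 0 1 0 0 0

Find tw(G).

A width-2 tree decomposition is:
Bags: B1 = {1, 2, 5}  B2 = {1, 2, 4}  B3 = {1, 5, 6}  B4 = {1, 5, 7}  B5 = {1, 5, 8}  B6 = {1, 3, 5}
Tree: B1–B2, B1–B3, B3–B4, B3–B5, B3–B6
Each bag holds 3 vertices, so the decomposition has width 2, which upper-bounds the treewidth. Conversely, {1, 2, 4} is a clique of size 3, and the vertices of any clique must share a bag in every tree decomposition; so some bag has ≥ 3 vertices and tw(G) ≥ 2. Hence tw(G) = 2 exactly.

2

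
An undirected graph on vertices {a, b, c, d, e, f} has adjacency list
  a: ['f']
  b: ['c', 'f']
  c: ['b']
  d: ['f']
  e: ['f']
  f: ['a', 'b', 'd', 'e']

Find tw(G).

A width-1 tree decomposition is:
Bags: B1 = {d, f}  B2 = {e, f}  B3 = {b, f}  B4 = {b, c}  B5 = {a, f}
Tree: B1–B2, B2–B3, B3–B4, B2–B5
Every bag has size at most 2, so the width is 2 − 1 = 1 and tw(G) ≤ 1. G has an edge, so its treewidth is at least 1. Combining the bounds, tw(G) = 1.

1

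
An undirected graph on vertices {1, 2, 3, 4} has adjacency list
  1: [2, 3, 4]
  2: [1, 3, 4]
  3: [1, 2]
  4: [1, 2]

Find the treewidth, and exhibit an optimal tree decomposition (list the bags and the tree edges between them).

Treewidth 2.
One optimal decomposition is:
Bags: B1 = {1, 2, 4}  B2 = {1, 2, 3}
Tree: B1–B2

Each bag holds 3 vertices, so the decomposition has width 2, which upper-bounds the treewidth. On the other hand G contains the 3-clique {1, 2, 3}. A clique must lie in a single bag of any decomposition, so no decomposition can have width below 2. The upper and lower bounds meet at 2, so that is the treewidth.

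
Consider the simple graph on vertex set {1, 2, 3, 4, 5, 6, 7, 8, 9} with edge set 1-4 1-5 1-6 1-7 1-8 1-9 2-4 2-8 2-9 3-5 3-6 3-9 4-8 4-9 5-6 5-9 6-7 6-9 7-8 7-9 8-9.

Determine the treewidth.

A width-3 tree decomposition is:
Bags: B1 = {1, 5, 6, 9}  B2 = {3, 5, 6, 9}  B3 = {1, 6, 7, 9}  B4 = {1, 7, 8, 9}  B5 = {1, 4, 8, 9}  B6 = {2, 4, 8, 9}
Tree: B1–B2, B1–B3, B3–B4, B4–B5, B5–B6
Each bag holds 4 vertices, so the decomposition has width 3, which upper-bounds the treewidth. For the lower bound, the 4 vertices {1, 4, 8, 9} are pairwise adjacent, and any tree decomposition puts a clique entirely inside one bag — forcing width ≥ 3. Therefore the treewidth is 3.

3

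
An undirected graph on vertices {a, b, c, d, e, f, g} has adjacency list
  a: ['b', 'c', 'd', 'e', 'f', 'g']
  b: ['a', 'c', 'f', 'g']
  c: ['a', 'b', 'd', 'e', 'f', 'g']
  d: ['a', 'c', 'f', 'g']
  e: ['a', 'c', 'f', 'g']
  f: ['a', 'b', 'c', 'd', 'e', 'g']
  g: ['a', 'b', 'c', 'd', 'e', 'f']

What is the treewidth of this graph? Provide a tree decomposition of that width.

Treewidth 4.
One such decomposition:
Bags: B1 = {a, c, e, f, g}  B2 = {a, c, d, f, g}  B3 = {a, b, c, f, g}
Tree: B1–B2, B1–B3

Every bag has size at most 5, so the width is 5 − 1 = 4 and tw(G) ≤ 4. For the lower bound, the 5 vertices {a, c, d, f, g} are pairwise adjacent, and any tree decomposition puts a clique entirely inside one bag — forcing width ≥ 4. Hence tw(G) = 4 exactly.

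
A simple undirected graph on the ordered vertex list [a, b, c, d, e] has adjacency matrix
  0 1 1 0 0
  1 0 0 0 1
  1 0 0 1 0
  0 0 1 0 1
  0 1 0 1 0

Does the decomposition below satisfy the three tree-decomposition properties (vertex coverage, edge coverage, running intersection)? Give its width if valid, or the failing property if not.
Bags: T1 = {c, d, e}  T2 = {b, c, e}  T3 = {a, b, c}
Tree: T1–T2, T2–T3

Checking the three conditions: (i) the bags cover all of {a, b, c, d, e}; (ii) for each edge, some bag contains both endpoints; (iii) the bags containing any fixed vertex form a subtree. All hold, so the decomposition is valid with width 3 − 1 = 2.

Yes; width 2.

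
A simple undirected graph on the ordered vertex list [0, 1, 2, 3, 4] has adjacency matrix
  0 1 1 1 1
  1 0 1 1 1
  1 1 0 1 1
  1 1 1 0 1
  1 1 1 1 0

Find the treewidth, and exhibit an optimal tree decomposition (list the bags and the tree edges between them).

A single bag containing all 5 vertices is trivially a valid decomposition of width 4. On the other hand G contains the 5-clique {0, 1, 2, 3, 4}. A clique must lie in a single bag of any decomposition, so no decomposition can have width below 4. Therefore the treewidth is 4.

Treewidth 4.
Bags: B1 = {0, 1, 2, 3, 4}
Tree: (single bag)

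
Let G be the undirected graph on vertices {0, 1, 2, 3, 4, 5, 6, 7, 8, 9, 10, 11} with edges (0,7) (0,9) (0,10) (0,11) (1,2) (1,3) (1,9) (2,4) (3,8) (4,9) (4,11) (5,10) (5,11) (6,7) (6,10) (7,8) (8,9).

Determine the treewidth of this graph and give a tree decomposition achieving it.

Each bag holds 4 vertices, so the decomposition has width 3, which upper-bounds the treewidth. For the lower bound: the 4 vertex sets {1,2,3}, {4}, {9}, {0,7,8,11} are disjoint, each induces a connected subgraph, and every pair is joined by at least one edge of G. Contracting each set to a single vertex therefore yields K_{4} as a minor, and since treewidth is minor-monotone, tw(G) ≥ tw(K_{4}) = 3. Therefore the treewidth is 3.

Treewidth 3.
One such decomposition:
Bags: B1 = {1, 2, 3, 4}  B2 = {1, 3, 4, 9}  B3 = {3, 4, 8, 9}  B4 = {4, 8, 9, 11}  B5 = {0, 8, 9, 11}  B6 = {0, 7, 8, 11}  B7 = {0, 5, 7, 11}  B8 = {0, 5, 7, 10}  B9 = {5, 6, 7, 10}
Tree: B1–B2, B2–B3, B3–B4, B4–B5, B5–B6, B6–B7, B7–B8, B8–B9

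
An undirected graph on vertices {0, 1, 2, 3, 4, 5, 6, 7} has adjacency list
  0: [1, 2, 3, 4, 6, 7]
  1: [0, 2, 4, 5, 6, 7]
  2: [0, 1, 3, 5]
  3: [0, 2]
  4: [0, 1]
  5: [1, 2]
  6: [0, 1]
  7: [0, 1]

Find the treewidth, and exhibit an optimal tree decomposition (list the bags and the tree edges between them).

Treewidth 2.
One such decomposition:
Bags: B1 = {0, 1, 7}  B2 = {0, 1, 2}  B3 = {1, 2, 5}  B4 = {0, 1, 4}  B5 = {0, 1, 6}  B6 = {0, 2, 3}
Tree: B1–B2, B2–B3, B2–B4, B1–B5, B2–B6

Every bag has size at most 3, so the width is 3 − 1 = 2 and tw(G) ≤ 2. On the other hand G contains the 3-clique {0, 1, 2}. A clique must lie in a single bag of any decomposition, so no decomposition can have width below 2. Therefore the treewidth is 2.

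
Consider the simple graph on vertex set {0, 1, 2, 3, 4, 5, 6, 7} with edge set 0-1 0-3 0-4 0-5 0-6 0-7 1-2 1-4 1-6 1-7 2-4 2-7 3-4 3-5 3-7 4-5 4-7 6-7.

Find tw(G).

A width-3 tree decomposition is:
Bags: B1 = {0, 3, 4, 7}  B2 = {0, 1, 4, 7}  B3 = {0, 3, 4, 5}  B4 = {1, 2, 4, 7}  B5 = {0, 1, 6, 7}
Tree: B1–B2, B1–B3, B2–B4, B2–B5
The largest bag has 4 vertices, giving width 3; this decomposition certifies tw(G) ≤ 3. Conversely, {0, 1, 4, 7} is a clique of size 4, and the vertices of any clique must share a bag in every tree decomposition; so some bag has ≥ 4 vertices and tw(G) ≥ 3. Hence tw(G) = 3 exactly.

3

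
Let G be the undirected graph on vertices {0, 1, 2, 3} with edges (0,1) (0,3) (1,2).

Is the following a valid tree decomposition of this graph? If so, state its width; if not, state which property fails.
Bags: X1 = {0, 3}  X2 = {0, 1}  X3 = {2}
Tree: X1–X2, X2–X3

A tree decomposition must satisfy three properties: every vertex lies in some bag; for every edge, both endpoints lie together in some bag; and for every vertex, the bags containing it form a connected subtree. Here edge (1,2) lies in no bag, so the decomposition is invalid.

No — edge (1,2) lies in no bag.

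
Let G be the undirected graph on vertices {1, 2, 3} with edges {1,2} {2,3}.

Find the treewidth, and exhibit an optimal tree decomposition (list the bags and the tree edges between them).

Treewidth 1.
One optimal decomposition is:
Bags: B1 = {1, 2}  B2 = {2, 3}
Tree: B1–B2

The largest bag has 2 vertices, giving width 1; this decomposition certifies tw(G) ≤ 1. Any graph with an edge has treewidth ≥ 1, and G has the edge 2–1. The upper and lower bounds meet at 1, so that is the treewidth.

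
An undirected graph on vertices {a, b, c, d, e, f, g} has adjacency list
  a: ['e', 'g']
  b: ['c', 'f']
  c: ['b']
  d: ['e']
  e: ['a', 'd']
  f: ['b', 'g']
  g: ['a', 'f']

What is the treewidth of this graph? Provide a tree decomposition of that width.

Treewidth 1.
One such decomposition:
Bags: B1 = {b, c}  B2 = {b, f}  B3 = {f, g}  B4 = {a, g}  B5 = {a, e}  B6 = {d, e}
Tree: B1–B2, B2–B3, B3–B4, B4–B5, B5–B6

Each bag holds 2 vertices, so the decomposition has width 1, which upper-bounds the treewidth. G has an edge, so its treewidth is at least 1. Hence tw(G) = 1 exactly.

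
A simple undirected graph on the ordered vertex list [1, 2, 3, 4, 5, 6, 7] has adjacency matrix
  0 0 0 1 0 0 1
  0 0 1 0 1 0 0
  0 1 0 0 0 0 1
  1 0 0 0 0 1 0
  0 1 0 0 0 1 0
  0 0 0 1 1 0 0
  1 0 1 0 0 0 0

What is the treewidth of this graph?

A width-2 tree decomposition is:
Bags: B1 = {2, 5, 6}  B2 = {2, 4, 6}  B3 = {1, 2, 4}  B4 = {1, 2, 7}  B5 = {2, 3, 7}
Tree: B1–B2, B2–B3, B3–B4, B4–B5
Each bag holds 3 vertices, so the decomposition has width 2, which upper-bounds the treewidth. Since 2–5–6–4–1–7–3–2 is a cycle in G, G is not acyclic. Forests are exactly the graphs of treewidth ≤ 1, so tw(G) ≥ 2. Therefore the treewidth is 2.

2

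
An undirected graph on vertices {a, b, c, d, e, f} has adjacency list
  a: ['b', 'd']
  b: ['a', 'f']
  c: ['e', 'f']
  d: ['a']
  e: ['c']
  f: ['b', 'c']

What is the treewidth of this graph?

A width-1 tree decomposition is:
Bags: B1 = {a, d}  B2 = {a, b}  B3 = {b, f}  B4 = {c, f}  B5 = {c, e}
Tree: B1–B2, B2–B3, B3–B4, B4–B5
Each bag holds 2 vertices, so the decomposition has width 1, which upper-bounds the treewidth. G has an edge, so its treewidth is at least 1. Therefore the treewidth is 1.

1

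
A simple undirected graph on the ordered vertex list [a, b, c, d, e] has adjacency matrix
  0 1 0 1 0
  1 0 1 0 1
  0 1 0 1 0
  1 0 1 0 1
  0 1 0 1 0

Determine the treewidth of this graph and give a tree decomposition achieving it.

The largest bag has 3 vertices, giving width 2; this decomposition certifies tw(G) ≤ 2. For the lower bound, G contains the cycle d–e–b–a–d, so G is not a forest; only forests have treewidth ≤ 1, hence tw(G) ≥ 2. Combining the bounds, tw(G) = 2.

Treewidth 2.
Bags: B1 = {b, d, e}  B2 = {a, b, d}  B3 = {b, c, d}
Tree: B1–B2, B2–B3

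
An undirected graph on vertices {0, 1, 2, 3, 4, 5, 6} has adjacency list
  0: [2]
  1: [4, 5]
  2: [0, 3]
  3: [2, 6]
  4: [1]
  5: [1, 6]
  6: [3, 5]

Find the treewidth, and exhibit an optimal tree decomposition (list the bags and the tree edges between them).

Every bag has size at most 2, so the width is 2 − 1 = 1 and tw(G) ≤ 1. Since G has at least one edge (e.g. 4–1), it is not an edgeless graph, so tw(G) ≥ 1. Hence tw(G) = 1 exactly.

Treewidth 1.
One optimal decomposition is:
Bags: B1 = {1, 4}  B2 = {1, 5}  B3 = {5, 6}  B4 = {3, 6}  B5 = {2, 3}  B6 = {0, 2}
Tree: B1–B2, B2–B3, B3–B4, B4–B5, B5–B6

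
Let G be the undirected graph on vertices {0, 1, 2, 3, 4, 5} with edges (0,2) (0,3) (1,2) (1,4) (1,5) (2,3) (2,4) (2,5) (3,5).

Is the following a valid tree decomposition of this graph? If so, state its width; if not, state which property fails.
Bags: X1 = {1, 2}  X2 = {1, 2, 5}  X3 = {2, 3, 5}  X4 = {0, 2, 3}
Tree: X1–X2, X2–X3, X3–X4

A tree decomposition must satisfy three properties: every vertex lies in some bag; for every edge, both endpoints lie together in some bag; and for every vertex, the bags containing it form a connected subtree. Here vertex 4 appears in no bag, so the decomposition is invalid.

No — vertex 4 appears in no bag.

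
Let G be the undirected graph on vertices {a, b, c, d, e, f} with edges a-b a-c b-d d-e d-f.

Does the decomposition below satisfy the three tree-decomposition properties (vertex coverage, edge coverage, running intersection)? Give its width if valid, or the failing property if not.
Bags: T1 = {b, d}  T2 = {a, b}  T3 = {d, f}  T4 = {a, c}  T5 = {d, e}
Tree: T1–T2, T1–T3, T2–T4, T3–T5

Vertex coverage: the bags together contain {a, b, c, d, e, f}, the full vertex set. Edge coverage: each edge of G has both endpoints in at least one bag. Running intersection: for every vertex, the bags containing it form a connected subtree. All three properties hold, so this is a valid tree decomposition of width max|bag| − 1 = 1, and hence tw(G) ≤ 1.

Yes; width 1.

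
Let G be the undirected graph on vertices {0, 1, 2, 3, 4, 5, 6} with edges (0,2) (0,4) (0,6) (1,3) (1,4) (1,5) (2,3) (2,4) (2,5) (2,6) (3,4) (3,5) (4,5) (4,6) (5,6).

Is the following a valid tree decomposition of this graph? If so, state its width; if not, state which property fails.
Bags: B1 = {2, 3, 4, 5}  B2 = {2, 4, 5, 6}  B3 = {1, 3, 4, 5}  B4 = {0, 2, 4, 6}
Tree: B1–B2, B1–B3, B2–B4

Yes; width 3.

Checking the three conditions: (i) the bags cover all of {0, 1, 2, 3, 4, 5, 6}; (ii) for each edge, some bag contains both endpoints; (iii) the bags containing any fixed vertex form a subtree. All hold, so the decomposition is valid with width 4 − 1 = 3.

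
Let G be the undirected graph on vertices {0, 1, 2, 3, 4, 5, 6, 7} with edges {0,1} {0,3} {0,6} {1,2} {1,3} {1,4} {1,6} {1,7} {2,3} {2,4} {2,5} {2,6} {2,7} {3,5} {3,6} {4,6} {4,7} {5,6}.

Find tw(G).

A width-3 tree decomposition is:
Bags: B1 = {1, 2, 3, 6}  B2 = {2, 3, 5, 6}  B3 = {1, 2, 4, 6}  B4 = {1, 2, 4, 7}  B5 = {0, 1, 3, 6}
Tree: B1–B2, B1–B3, B3–B4, B1–B5
Every bag has size at most 4, so the width is 4 − 1 = 3 and tw(G) ≤ 3. For the lower bound, the 4 vertices {0, 1, 3, 6} are pairwise adjacent, and any tree decomposition puts a clique entirely inside one bag — forcing width ≥ 3. Combining the bounds, tw(G) = 3.

3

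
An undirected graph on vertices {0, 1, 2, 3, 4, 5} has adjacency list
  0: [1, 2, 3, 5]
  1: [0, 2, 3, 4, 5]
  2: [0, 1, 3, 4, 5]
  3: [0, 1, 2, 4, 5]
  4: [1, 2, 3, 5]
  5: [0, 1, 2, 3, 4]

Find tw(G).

4

A width-4 tree decomposition is:
Bags: B1 = {0, 1, 2, 3, 5}  B2 = {1, 2, 3, 4, 5}
Tree: B1–B2
The largest bag has 5 vertices, giving width 4; this decomposition certifies tw(G) ≤ 4. For the lower bound, the 5 vertices {0, 1, 2, 3, 5} are pairwise adjacent, and any tree decomposition puts a clique entirely inside one bag — forcing width ≥ 4. Hence tw(G) = 4 exactly.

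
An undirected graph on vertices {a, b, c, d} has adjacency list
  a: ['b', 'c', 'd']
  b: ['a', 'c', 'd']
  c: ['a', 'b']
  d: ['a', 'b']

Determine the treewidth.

2

A width-2 tree decomposition is:
Bags: B1 = {a, b, d}  B2 = {a, b, c}
Tree: B1–B2
The largest bag has 3 vertices, giving width 2; this decomposition certifies tw(G) ≤ 2. Conversely, {a, b, d} is a clique of size 3, and the vertices of any clique must share a bag in every tree decomposition; so some bag has ≥ 3 vertices and tw(G) ≥ 2. The upper and lower bounds meet at 2, so that is the treewidth.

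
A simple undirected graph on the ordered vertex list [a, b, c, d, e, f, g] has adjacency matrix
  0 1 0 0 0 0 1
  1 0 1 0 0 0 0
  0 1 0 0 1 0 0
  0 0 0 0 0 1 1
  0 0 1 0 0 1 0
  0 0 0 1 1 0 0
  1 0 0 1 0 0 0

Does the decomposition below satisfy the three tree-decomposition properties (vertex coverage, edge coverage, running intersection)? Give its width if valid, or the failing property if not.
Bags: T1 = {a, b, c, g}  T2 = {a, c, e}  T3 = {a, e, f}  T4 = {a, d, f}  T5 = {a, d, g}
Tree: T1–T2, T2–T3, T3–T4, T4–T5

A tree decomposition must satisfy three properties: every vertex lies in some bag; for every edge, both endpoints lie together in some bag; and for every vertex, the bags containing it form a connected subtree. Here bags containing vertex g are not connected in the tree, so the decomposition is invalid.

No — bags containing vertex g are not connected in the tree.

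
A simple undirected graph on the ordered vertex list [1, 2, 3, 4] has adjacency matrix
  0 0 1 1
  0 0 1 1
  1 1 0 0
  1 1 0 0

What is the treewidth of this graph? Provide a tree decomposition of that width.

Treewidth 2.
Bags: B1 = {1, 2, 3}  B2 = {1, 2, 4}
Tree: B1–B2

Every bag has size at most 3, so the width is 3 − 1 = 2 and tw(G) ≤ 2. For the lower bound, G contains the cycle 2–3–1–4–2, so G is not a forest; only forests have treewidth ≤ 1, hence tw(G) ≥ 2. Therefore the treewidth is 2.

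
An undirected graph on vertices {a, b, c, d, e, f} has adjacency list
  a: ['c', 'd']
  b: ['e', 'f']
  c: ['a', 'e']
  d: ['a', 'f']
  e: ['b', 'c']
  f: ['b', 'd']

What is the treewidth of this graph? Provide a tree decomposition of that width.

Each bag holds 3 vertices, so the decomposition has width 2, which upper-bounds the treewidth. The edges a–c–e–b–f–d–a form a cycle, so G is not a tree and its treewidth is at least 2. The upper and lower bounds meet at 2, so that is the treewidth.

Treewidth 2.
One optimal decomposition is:
Bags: B1 = {a, c, e}  B2 = {a, b, e}  B3 = {a, b, f}  B4 = {a, d, f}
Tree: B1–B2, B2–B3, B3–B4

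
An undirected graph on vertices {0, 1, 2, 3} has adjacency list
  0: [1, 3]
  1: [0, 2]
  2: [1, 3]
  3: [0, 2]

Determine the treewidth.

2

A width-2 tree decomposition is:
Bags: B1 = {0, 1, 3}  B2 = {1, 2, 3}
Tree: B1–B2
The largest bag has 3 vertices, giving width 2; this decomposition certifies tw(G) ≤ 2. For the lower bound, G contains the cycle 1–0–3–2–1, so G is not a forest; only forests have treewidth ≤ 1, hence tw(G) ≥ 2. Combining the bounds, tw(G) = 2.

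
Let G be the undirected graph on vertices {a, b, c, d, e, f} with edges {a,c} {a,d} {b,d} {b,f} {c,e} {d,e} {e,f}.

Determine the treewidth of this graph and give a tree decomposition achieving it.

Each bag holds 3 vertices, so the decomposition has width 2, which upper-bounds the treewidth. The edges b–f–e–d–b form a cycle, so G is not a tree and its treewidth is at least 2. Therefore the treewidth is 2.

Treewidth 2.
One optimal decomposition is:
Bags: B1 = {b, d, f}  B2 = {d, e, f}  B3 = {a, d, e}  B4 = {a, c, e}
Tree: B1–B2, B2–B3, B3–B4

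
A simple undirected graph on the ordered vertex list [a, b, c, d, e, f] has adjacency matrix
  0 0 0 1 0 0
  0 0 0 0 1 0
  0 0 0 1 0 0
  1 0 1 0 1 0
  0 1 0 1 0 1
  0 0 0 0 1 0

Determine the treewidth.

1

A width-1 tree decomposition is:
Bags: B1 = {d, e}  B2 = {a, d}  B3 = {c, d}  B4 = {b, e}  B5 = {e, f}
Tree: B1–B2, B2–B3, B1–B4, B4–B5
Each bag holds 2 vertices, so the decomposition has width 1, which upper-bounds the treewidth. Since G has at least one edge (e.g. e–d), it is not an edgeless graph, so tw(G) ≥ 1. Combining the bounds, tw(G) = 1.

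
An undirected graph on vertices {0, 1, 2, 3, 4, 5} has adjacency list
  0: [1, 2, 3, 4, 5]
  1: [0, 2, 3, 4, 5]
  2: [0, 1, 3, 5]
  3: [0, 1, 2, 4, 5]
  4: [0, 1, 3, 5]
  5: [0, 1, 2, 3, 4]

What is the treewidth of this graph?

4

A width-4 tree decomposition is:
Bags: B1 = {0, 1, 3, 4, 5}  B2 = {0, 1, 2, 3, 5}
Tree: B1–B2
The largest bag has 5 vertices, giving width 4; this decomposition certifies tw(G) ≤ 4. On the other hand G contains the 5-clique {0, 1, 2, 3, 5}. A clique must lie in a single bag of any decomposition, so no decomposition can have width below 4. Therefore the treewidth is 4.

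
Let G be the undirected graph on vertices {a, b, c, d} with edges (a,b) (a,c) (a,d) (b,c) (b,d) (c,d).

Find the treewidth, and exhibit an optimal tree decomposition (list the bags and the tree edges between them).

A single bag containing all 4 vertices is trivially a valid decomposition of width 3. Conversely, {a, b, c, d} is a clique of size 4, and the vertices of any clique must share a bag in every tree decomposition; so some bag has ≥ 4 vertices and tw(G) ≥ 3. Hence tw(G) = 3 exactly.

Treewidth 3.
One optimal decomposition is:
Bags: B1 = {a, b, c, d}
Tree: (single bag)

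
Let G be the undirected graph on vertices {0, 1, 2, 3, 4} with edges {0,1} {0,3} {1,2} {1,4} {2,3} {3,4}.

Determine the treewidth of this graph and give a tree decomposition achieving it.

Each bag holds 3 vertices, so the decomposition has width 2, which upper-bounds the treewidth. Since 1–4–3–2–1 is a cycle in G, G is not acyclic. Forests are exactly the graphs of treewidth ≤ 1, so tw(G) ≥ 2. Therefore the treewidth is 2.

Treewidth 2.
Bags: B1 = {1, 3, 4}  B2 = {1, 2, 3}  B3 = {0, 1, 3}
Tree: B1–B2, B2–B3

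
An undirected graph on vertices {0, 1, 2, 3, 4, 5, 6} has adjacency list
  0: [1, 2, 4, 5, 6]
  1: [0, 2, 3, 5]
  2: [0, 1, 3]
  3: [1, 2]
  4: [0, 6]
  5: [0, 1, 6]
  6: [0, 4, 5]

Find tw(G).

2

A width-2 tree decomposition is:
Bags: B1 = {0, 5, 6}  B2 = {0, 4, 6}  B3 = {0, 1, 5}  B4 = {0, 1, 2}  B5 = {1, 2, 3}
Tree: B1–B2, B1–B3, B3–B4, B4–B5
Every bag has size at most 3, so the width is 3 − 1 = 2 and tw(G) ≤ 2. On the other hand G contains the 3-clique {0, 1, 2}. A clique must lie in a single bag of any decomposition, so no decomposition can have width below 2. Hence tw(G) = 2 exactly.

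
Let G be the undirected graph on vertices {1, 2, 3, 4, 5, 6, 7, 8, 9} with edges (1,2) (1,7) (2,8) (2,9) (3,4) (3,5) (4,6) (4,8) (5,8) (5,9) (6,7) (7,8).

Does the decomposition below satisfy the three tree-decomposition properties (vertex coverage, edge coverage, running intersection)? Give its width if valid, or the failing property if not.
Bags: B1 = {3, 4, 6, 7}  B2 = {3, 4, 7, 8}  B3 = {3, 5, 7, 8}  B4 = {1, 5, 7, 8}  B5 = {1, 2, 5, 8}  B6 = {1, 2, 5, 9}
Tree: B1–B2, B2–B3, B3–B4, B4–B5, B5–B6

Vertex coverage: the bags together contain {1, 2, 3, 4, 5, 6, 7, 8, 9}, the full vertex set. Edge coverage: each edge of G has both endpoints in at least one bag. Running intersection: for every vertex, the bags containing it form a connected subtree. All three properties hold, so this is a valid tree decomposition of width max|bag| − 1 = 3, and hence tw(G) ≤ 3.

Yes; width 3.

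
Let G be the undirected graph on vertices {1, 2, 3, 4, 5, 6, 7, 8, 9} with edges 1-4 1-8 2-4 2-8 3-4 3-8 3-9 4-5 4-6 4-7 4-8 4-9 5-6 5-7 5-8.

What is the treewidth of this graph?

2

A width-2 tree decomposition is:
Bags: B1 = {4, 5, 8}  B2 = {1, 4, 8}  B3 = {3, 4, 8}  B4 = {4, 5, 6}  B5 = {2, 4, 8}  B6 = {4, 5, 7}  B7 = {3, 4, 9}
Tree: B1–B2, B2–B3, B1–B4, B2–B5, B4–B6, B3–B7
The largest bag has 3 vertices, giving width 2; this decomposition certifies tw(G) ≤ 2. On the other hand G contains the 3-clique {1, 4, 8}. A clique must lie in a single bag of any decomposition, so no decomposition can have width below 2. Combining the bounds, tw(G) = 2.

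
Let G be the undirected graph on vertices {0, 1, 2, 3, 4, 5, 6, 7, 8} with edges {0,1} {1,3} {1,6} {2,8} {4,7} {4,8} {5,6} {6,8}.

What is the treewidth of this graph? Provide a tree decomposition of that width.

Treewidth 1.
Bags: B1 = {4, 8}  B2 = {6, 8}  B3 = {1, 6}  B4 = {0, 1}  B5 = {5, 6}  B6 = {2, 8}  B7 = {1, 3}  B8 = {4, 7}
Tree: B1–B2, B2–B3, B3–B4, B2–B5, B1–B6, B4–B7, B1–B8

Each bag holds 2 vertices, so the decomposition has width 1, which upper-bounds the treewidth. Since G has at least one edge (e.g. 8–4), it is not an edgeless graph, so tw(G) ≥ 1. Combining the bounds, tw(G) = 1.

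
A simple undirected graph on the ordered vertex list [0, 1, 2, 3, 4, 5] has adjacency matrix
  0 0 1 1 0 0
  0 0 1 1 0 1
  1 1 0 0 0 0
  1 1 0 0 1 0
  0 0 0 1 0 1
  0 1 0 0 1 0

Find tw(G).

A width-2 tree decomposition is:
Bags: B1 = {0, 2, 3}  B2 = {1, 2, 3}  B3 = {1, 3, 4}  B4 = {1, 4, 5}
Tree: B1–B2, B2–B3, B3–B4
Each bag holds 3 vertices, so the decomposition has width 2, which upper-bounds the treewidth. Since 0–2–1–3–0 is a cycle in G, G is not acyclic. Forests are exactly the graphs of treewidth ≤ 1, so tw(G) ≥ 2. Therefore the treewidth is 2.

2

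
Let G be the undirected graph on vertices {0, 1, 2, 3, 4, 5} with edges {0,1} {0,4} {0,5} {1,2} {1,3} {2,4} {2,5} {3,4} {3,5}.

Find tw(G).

A width-3 tree decomposition is:
Bags: B1 = {0, 2, 3, 4}  B2 = {0, 2, 3, 5}  B3 = {0, 1, 2, 3}
Tree: B1–B2, B2–B3
The largest bag has 4 vertices, giving width 3; this decomposition certifies tw(G) ≤ 3. For the lower bound: the 4 vertex sets {0,4}, {2,5}, {3}, {1} are disjoint, each induces a connected subgraph, and every pair is joined by at least one edge of G. Contracting each set to a single vertex therefore yields K_{4} as a minor, and since treewidth is minor-monotone, tw(G) ≥ tw(K_{4}) = 3. The upper and lower bounds meet at 3, so that is the treewidth.

3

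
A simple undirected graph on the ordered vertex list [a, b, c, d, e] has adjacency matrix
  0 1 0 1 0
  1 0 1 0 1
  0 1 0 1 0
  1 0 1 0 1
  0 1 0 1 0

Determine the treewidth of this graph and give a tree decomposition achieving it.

Treewidth 2.
Bags: B1 = {b, c, d}  B2 = {b, d, e}  B3 = {a, b, d}
Tree: B1–B2, B2–B3

The largest bag has 3 vertices, giving width 2; this decomposition certifies tw(G) ≤ 2. For the lower bound, G contains the cycle b–c–d–e–b, so G is not a forest; only forests have treewidth ≤ 1, hence tw(G) ≥ 2. Therefore the treewidth is 2.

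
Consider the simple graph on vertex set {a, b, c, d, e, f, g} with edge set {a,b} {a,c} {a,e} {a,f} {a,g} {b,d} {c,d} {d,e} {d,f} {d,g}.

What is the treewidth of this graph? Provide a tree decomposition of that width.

The largest bag has 3 vertices, giving width 2; this decomposition certifies tw(G) ≤ 2. The edges a–b–d–e–a form a cycle, so G is not a tree and its treewidth is at least 2. The upper and lower bounds meet at 2, so that is the treewidth.

Treewidth 2.
Bags: B1 = {a, b, d}  B2 = {a, d, e}  B3 = {a, d, g}  B4 = {a, c, d}  B5 = {a, d, f}
Tree: B1–B2, B2–B3, B3–B4, B4–B5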